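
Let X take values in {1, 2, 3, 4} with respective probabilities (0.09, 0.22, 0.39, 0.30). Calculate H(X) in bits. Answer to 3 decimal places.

1.844 bits

H(X) = −Σ p·log₂ p.
  −(0.09)·log₂(0.09) = 0.3127
  −(0.22)·log₂(0.22) = 0.4806
  −(0.39)·log₂(0.39) = 0.5298
  −(0.30)·log₂(0.30) = 0.5211
Sum: 0.3127 + 0.4806 + 0.5298 + 0.5211 = 1.844 bits.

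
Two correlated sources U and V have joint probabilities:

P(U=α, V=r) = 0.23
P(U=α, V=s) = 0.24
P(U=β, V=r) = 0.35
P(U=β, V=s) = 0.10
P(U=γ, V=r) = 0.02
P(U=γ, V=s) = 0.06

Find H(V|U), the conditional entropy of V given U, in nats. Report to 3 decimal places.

0.609 nats

Marginals: p(U) = (0.4700, 0.4500, 0.0800), p(V) = (0.6000, 0.4000).
H(V|U) = Σ p(U) · H(V|U=·).
  U=α: p=0.4700, H(V|U=α) = 0.6929
  U=β: p=0.4500, H(V|U=β) = 0.5297
  U=γ: p=0.0800, H(V|U=γ) = 0.5623
Weighted sum = 0.609 nats.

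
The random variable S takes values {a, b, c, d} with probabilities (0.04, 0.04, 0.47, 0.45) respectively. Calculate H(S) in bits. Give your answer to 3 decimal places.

1.402 bits

H(S) = −Σ p·log₂ p.
  −(0.04)·log₂(0.04) = 0.1858
  −(0.04)·log₂(0.04) = 0.1858
  −(0.47)·log₂(0.47) = 0.5120
  −(0.45)·log₂(0.45) = 0.5184
Sum: 0.1858 + 0.1858 + 0.5120 + 0.5184 = 1.402 bits.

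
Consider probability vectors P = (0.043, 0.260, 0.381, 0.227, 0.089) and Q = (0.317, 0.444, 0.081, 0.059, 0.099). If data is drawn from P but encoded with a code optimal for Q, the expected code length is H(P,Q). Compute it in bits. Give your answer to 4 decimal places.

H(P,Q) = −Σ p·log₂ q.
  −0.043·log₂(0.317) = 0.07127
  −0.260·log₂(0.444) = 0.30456
  −0.381·log₂(0.081) = 1.38148
  −0.227·log₂(0.059) = 0.92687
  −0.089·log₂(0.099) = 0.29694
H(P,Q) = 2.9811 bits.

2.9811 bits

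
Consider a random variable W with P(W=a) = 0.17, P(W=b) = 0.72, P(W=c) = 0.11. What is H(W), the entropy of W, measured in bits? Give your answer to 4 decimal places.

H(W) = −Σ p·log₂ p.
  −(0.17)·log₂(0.17) = 0.43459
  −(0.72)·log₂(0.72) = 0.34123
  −(0.11)·log₂(0.11) = 0.35029
Sum: 0.43459 + 0.34123 + 0.35029 = 1.1261 bits.

1.1261 bits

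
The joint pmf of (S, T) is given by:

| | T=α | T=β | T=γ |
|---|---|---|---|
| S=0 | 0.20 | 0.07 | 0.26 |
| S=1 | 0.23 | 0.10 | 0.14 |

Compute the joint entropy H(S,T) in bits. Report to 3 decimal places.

2.455 bits

H(S,T) = −Σ p(x,y)·log₂ p(x,y) over all 6 cells.
  cell (0,α): −0.20·log₂0.20 = 0.4644
  cell (0,β): −0.07·log₂0.07 = 0.2686
  cell (0,γ): −0.26·log₂0.26 = 0.5053
  cell (1,α): −0.23·log₂0.23 = 0.4877
  cell (1,β): −0.10·log₂0.10 = 0.3322
  cell (1,γ): −0.14·log₂0.14 = 0.3971
Sum = 2.455 bits.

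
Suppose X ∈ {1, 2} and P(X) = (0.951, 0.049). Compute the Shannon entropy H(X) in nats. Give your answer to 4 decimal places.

H(X) = −Σ p·ln p.
  −(0.951)·ln(0.951) = 0.04778
  −(0.049)·ln(0.049) = 0.14778
Sum: 0.04778 + 0.14778 = 0.1956 nats.

0.1956 nats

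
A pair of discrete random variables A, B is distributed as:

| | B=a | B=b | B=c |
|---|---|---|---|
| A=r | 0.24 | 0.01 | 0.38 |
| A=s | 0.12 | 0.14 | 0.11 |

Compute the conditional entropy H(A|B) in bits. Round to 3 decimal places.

Marginals: p(A) = (0.6300, 0.3700), p(B) = (0.3600, 0.1500, 0.4900).
H(A|B) = Σ p(B) · H(A|B=·).
  B=a: p=0.3600, H(A|B=a) = 0.9183
  B=b: p=0.1500, H(A|B=b) = 0.3534
  B=c: p=0.4900, H(A|B=c) = 0.7683
Weighted sum = 0.760 bits.

0.760 bits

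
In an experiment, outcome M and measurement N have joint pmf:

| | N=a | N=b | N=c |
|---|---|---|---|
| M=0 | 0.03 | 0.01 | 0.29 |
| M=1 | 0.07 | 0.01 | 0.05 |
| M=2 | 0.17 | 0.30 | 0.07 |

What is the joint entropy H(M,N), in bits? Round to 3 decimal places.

H(M,N) = −Σ p(x,y)·log₂ p(x,y) over all 9 cells.
  cell (0,a): −0.03·log₂0.03 = 0.1518
  cell (0,b): −0.01·log₂0.01 = 0.0664
  cell (0,c): −0.29·log₂0.29 = 0.5179
  cell (1,a): −0.07·log₂0.07 = 0.2686
  cell (1,b): −0.01·log₂0.01 = 0.0664
  cell (1,c): −0.05·log₂0.05 = 0.2161
  cell (2,a): −0.17·log₂0.17 = 0.4346
  cell (2,b): −0.30·log₂0.30 = 0.5211
  cell (2,c): −0.07·log₂0.07 = 0.2686
Sum = 2.511 bits.

2.511 bits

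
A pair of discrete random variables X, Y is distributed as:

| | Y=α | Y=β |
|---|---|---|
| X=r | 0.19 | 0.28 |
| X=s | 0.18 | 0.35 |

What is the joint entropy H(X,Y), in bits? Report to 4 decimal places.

H(X,Y) = −Σ p(x,y)·log₂ p(x,y) over all 4 cells.
  cell (r,α): −0.19·log₂0.19 = 0.45523
  cell (r,β): −0.28·log₂0.28 = 0.51422
  cell (s,α): −0.18·log₂0.18 = 0.44531
  cell (s,β): −0.35·log₂0.35 = 0.53010
Sum = 1.9449 bits.

1.9449 bits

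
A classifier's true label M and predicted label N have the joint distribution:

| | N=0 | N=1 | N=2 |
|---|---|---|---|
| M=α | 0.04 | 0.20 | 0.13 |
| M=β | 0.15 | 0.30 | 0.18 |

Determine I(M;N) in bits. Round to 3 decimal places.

0.020 bits

Marginals: p(M) = (0.3700, 0.6300), p(N) = (0.1900, 0.5000, 0.3100).
I(M;N) = Σ p(x,y)·log₂[p(x,y)/(p(x)p(y))].
  (α,0): 0.04·log₂(0.5690) = -0.0325
  (α,1): 0.20·log₂(1.0811) = 0.0225
  (α,2): 0.13·log₂(1.1334) = 0.0235
  (β,0): 0.15·log₂(1.2531) = 0.0488
  (β,1): 0.30·log₂(0.9524) = -0.0211
  (β,2): 0.18·log₂(0.9217) = -0.0212
Sum = 0.020 bits.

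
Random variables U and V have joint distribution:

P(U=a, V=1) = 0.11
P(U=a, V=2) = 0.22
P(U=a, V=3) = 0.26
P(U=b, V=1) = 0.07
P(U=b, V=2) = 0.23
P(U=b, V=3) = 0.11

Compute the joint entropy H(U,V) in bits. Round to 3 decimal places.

2.443 bits

H(U,V) = −Σ p(x,y)·log₂ p(x,y) over all 6 cells.
  cell (a,1): −0.11·log₂0.11 = 0.3503
  cell (a,2): −0.22·log₂0.22 = 0.4806
  cell (a,3): −0.26·log₂0.26 = 0.5053
  cell (b,1): −0.07·log₂0.07 = 0.2686
  cell (b,2): −0.23·log₂0.23 = 0.4877
  cell (b,3): −0.11·log₂0.11 = 0.3503
Sum = 2.443 bits.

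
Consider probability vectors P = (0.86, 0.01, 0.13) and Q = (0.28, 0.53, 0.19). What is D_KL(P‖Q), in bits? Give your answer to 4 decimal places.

D(P‖Q) = Σ p·log₂(p/q).
  0.86·log₂(0.86/0.28) = 1.39226
  0.01·log₂(0.01/0.53) = -0.05728
  0.13·log₂(0.13/0.19) = -0.07117
D(P‖Q) = 1.2638 bits.

1.2638 bits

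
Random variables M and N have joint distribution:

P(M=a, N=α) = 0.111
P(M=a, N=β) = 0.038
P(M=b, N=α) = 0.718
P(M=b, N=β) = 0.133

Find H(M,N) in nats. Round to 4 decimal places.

0.8744 nats

H(M,N) = −Σ p(x,y)·ln p(x,y) over all 4 cells.
  cell (a,α): −0.111·ln0.111 = 0.24400
  cell (a,β): −0.038·ln0.038 = 0.12427
  cell (b,α): −0.718·ln0.718 = 0.23786
  cell (b,β): −0.133·ln0.133 = 0.26832
Sum = 0.8744 nats.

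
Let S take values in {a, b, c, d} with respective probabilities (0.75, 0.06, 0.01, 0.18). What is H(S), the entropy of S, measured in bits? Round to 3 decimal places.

1.067 bits

H(S) = −Σ p·log₂ p.
  −(0.75)·log₂(0.75) = 0.3113
  −(0.06)·log₂(0.06) = 0.2435
  −(0.01)·log₂(0.01) = 0.0664
  −(0.18)·log₂(0.18) = 0.4453
Sum: 0.3113 + 0.2435 + 0.0664 + 0.4453 = 1.067 bits.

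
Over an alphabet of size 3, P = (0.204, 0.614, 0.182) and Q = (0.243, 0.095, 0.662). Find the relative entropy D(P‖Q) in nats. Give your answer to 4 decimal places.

0.8751 nats

D(P‖Q) = Σ p·ln(p/q).
  0.204·ln(0.204/0.243) = -0.03569
  0.614·ln(0.614/0.095) = 1.14580
  0.182·ln(0.182/0.662) = -0.23501
D(P‖Q) = 0.8751 nats.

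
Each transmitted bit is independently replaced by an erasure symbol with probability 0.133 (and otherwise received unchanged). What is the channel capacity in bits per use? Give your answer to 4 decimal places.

0.8670 bits

Binary erasure channel: capacity C = 1 − ε.
C = 1 − 0.133 = 0.8670 bits per channel use.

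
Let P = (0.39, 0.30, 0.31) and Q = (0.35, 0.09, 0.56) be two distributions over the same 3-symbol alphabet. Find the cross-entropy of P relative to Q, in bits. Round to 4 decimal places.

H(P,Q) = −Σ p·log₂ q.
  −0.39·log₂(0.35) = 0.59068
  −0.30·log₂(0.09) = 1.04218
  −0.31·log₂(0.56) = 0.25932
H(P,Q) = 1.8922 bits.

1.8922 bits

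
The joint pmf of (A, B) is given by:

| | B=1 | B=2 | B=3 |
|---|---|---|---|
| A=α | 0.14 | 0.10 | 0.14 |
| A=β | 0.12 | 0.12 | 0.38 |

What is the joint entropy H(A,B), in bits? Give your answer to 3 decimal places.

2.391 bits

H(A,B) = −Σ p(x,y)·log₂ p(x,y) over all 6 cells.
  cell (α,1): −0.14·log₂0.14 = 0.3971
  cell (α,2): −0.10·log₂0.10 = 0.3322
  cell (α,3): −0.14·log₂0.14 = 0.3971
  cell (β,1): −0.12·log₂0.12 = 0.3671
  cell (β,2): −0.12·log₂0.12 = 0.3671
  cell (β,3): −0.38·log₂0.38 = 0.5305
Sum = 2.391 bits.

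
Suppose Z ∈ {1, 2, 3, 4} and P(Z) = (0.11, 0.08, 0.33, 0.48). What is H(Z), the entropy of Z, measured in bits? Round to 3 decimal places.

H(Z) = −Σ p·log₂ p.
  −(0.11)·log₂(0.11) = 0.3503
  −(0.08)·log₂(0.08) = 0.2915
  −(0.33)·log₂(0.33) = 0.5278
  −(0.48)·log₂(0.48) = 0.5083
Sum: 0.3503 + 0.2915 + 0.5278 + 0.5083 = 1.678 bits.

1.678 bits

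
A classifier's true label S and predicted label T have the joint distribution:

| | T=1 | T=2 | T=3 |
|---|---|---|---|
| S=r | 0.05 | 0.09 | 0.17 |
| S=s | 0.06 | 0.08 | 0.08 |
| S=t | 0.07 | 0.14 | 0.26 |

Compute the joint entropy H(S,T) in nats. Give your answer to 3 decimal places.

2.052 nats

H(S,T) = −Σ p(x,y)·ln p(x,y) over all 9 cells.
  cell (r,1): −0.05·ln0.05 = 0.1498
  cell (r,2): −0.09·ln0.09 = 0.2167
  cell (r,3): −0.17·ln0.17 = 0.3012
  cell (s,1): −0.06·ln0.06 = 0.1688
  cell (s,2): −0.08·ln0.08 = 0.2021
  cell (s,3): −0.08·ln0.08 = 0.2021
  cell (t,1): −0.07·ln0.07 = 0.1861
  cell (t,2): −0.14·ln0.14 = 0.2753
  cell (t,3): −0.26·ln0.26 = 0.3502
Sum = 2.052 nats.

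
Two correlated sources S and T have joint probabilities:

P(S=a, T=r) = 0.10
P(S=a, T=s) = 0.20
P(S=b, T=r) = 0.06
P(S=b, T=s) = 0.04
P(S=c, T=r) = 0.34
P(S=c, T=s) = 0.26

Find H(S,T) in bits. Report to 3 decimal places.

H(S,T) = −Σ p(x,y)·log₂ p(x,y) over all 6 cells.
  cell (a,r): −0.10·log₂0.10 = 0.3322
  cell (a,s): −0.20·log₂0.20 = 0.4644
  cell (b,r): −0.06·log₂0.06 = 0.2435
  cell (b,s): −0.04·log₂0.04 = 0.1858
  cell (c,r): −0.34·log₂0.34 = 0.5292
  cell (c,s): −0.26·log₂0.26 = 0.5053
Sum = 2.260 bits.

2.260 bits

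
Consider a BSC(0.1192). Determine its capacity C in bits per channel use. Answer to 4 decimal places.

0.4729 bits

Binary symmetric channel: C = 1 − h₂(ε) where h₂ is the binary entropy function.
h₂(0.1192) = −0.1192·log₂0.1192 − 0.8808·log₂0.8808 = 0.5271.
C = 1 − 0.5271 = 0.4729 bits per channel use.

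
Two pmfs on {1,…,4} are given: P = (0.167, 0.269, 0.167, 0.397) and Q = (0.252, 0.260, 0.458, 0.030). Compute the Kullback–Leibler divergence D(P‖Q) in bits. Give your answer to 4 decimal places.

1.1503 bits

D(P‖Q) = Σ p·log₂(p/q).
  0.167·log₂(0.167/0.252) = -0.09913
  0.269·log₂(0.269/0.260) = 0.01321
  0.167·log₂(0.167/0.458) = -0.24307
  0.397·log₂(0.397/0.030) = 1.47926
D(P‖Q) = 1.1503 bits.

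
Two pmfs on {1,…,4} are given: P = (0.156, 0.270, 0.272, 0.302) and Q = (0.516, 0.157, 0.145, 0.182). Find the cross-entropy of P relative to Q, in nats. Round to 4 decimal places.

H(P,Q) = −Σ p·ln q.
  −0.156·ln(0.516) = 0.10322
  −0.270·ln(0.157) = 0.49991
  −0.272·ln(0.145) = 0.52524
  −0.302·ln(0.182) = 0.51453
H(P,Q) = 1.6429 nats.

1.6429 nats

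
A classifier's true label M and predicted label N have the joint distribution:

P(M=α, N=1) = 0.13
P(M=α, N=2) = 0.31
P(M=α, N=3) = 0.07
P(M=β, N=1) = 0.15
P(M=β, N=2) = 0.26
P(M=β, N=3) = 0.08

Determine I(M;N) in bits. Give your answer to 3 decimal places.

0.004 bits

Marginals: p(M) = (0.5100, 0.4900), p(N) = (0.2800, 0.5700, 0.1500).
I(M;N) = Σ p(x,y)·log₂[p(x,y)/(p(x)p(y))].
  (α,1): 0.13·log₂(0.9104) = -0.0176
  (α,2): 0.31·log₂(1.0664) = 0.0287
  (α,3): 0.07·log₂(0.9150) = -0.0090
  (β,1): 0.15·log₂(1.0933) = 0.0193
  (β,2): 0.26·log₂(0.9309) = -0.0269
  (β,3): 0.08·log₂(1.0884) = 0.0098
Sum = 0.004 bits.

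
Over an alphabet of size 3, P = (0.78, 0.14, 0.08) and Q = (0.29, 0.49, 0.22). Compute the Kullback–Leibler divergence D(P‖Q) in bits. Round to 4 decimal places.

D(P‖Q) = Σ p·log₂(p/q).
  0.78·log₂(0.78/0.29) = 1.11339
  0.14·log₂(0.14/0.49) = -0.25303
  0.08·log₂(0.08/0.22) = -0.11675
D(P‖Q) = 0.7436 bits.

0.7436 bits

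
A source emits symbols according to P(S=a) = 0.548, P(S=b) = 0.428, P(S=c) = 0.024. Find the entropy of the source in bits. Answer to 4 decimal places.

1.1287 bits

H(S) = −Σ p·log₂ p.
  −(0.548)·log₂(0.548) = 0.47553
  −(0.428)·log₂(0.428) = 0.52401
  −(0.024)·log₂(0.024) = 0.12914
Sum: 0.47553 + 0.52401 + 0.12914 = 1.1287 bits.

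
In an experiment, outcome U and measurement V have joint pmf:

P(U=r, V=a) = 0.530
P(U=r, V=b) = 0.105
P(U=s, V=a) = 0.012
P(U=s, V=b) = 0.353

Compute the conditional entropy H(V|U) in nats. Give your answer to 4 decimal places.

0.3375 nats

Marginals: p(U) = (0.6350, 0.3650), p(V) = (0.5420, 0.4580).
H(V|U) = Σ p(U) · H(V|U=·).
  U=r: p=0.6350, H(V|U=r) = 0.4484
  U=s: p=0.3650, H(V|U=s) = 0.1446
Weighted sum = 0.3375 nats.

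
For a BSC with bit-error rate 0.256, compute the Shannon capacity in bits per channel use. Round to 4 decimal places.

Binary symmetric channel: C = 1 − h₂(ε) where h₂ is the binary entropy function.
h₂(0.256) = −0.256·log₂0.256 − 0.744·log₂0.744 = 0.8207.
C = 1 − 0.8207 = 0.1793 bits per channel use.

0.1793 bits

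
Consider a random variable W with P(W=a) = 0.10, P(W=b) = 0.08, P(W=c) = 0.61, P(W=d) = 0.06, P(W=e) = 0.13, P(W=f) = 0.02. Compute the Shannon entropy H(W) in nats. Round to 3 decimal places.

H(W) = −Σ p·ln p.
  −(0.10)·ln(0.10) = 0.2303
  −(0.08)·ln(0.08) = 0.2021
  −(0.61)·ln(0.61) = 0.3015
  −(0.06)·ln(0.06) = 0.1688
  −(0.13)·ln(0.13) = 0.2652
  −(0.02)·ln(0.02) = 0.0782
Sum: 0.2303 + 0.2021 + 0.3015 + 0.1688 + 0.2652 + 0.0782 = 1.246 nats.

1.246 nats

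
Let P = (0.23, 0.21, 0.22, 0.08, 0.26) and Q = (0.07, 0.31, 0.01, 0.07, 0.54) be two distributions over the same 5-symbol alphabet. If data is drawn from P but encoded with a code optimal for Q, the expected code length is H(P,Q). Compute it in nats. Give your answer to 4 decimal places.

H(P,Q) = −Σ p·ln q.
  −0.23·ln(0.07) = 0.61163
  −0.21·ln(0.31) = 0.24595
  −0.22·ln(0.01) = 1.01314
  −0.08·ln(0.07) = 0.21274
  −0.26·ln(0.54) = 0.16021
H(P,Q) = 2.2437 nats.

2.2437 nats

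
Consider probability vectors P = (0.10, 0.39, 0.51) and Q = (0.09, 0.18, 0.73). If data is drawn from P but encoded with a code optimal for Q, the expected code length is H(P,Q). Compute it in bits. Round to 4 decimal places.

H(P,Q) = −Σ p·log₂ q.
  −0.10·log₂(0.09) = 0.34739
  −0.39·log₂(0.18) = 0.96483
  −0.51·log₂(0.73) = 0.23156
H(P,Q) = 1.5438 bits.

1.5438 bits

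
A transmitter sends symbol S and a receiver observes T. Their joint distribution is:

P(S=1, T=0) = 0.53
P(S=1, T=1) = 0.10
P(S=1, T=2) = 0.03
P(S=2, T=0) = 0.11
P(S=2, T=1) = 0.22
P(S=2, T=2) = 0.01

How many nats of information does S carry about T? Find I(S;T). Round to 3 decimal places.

Marginals: p(S) = (0.6600, 0.3400), p(T) = (0.6400, 0.3200, 0.0400).
I(S;T) = Σ p(x,y)·ln[p(x,y)/(p(x)p(y))].
  (1,0): 0.53·ln(1.2547) = 0.1203
  (1,1): 0.10·ln(0.4735) = -0.0748
  (1,2): 0.03·ln(1.1364) = 0.0038
  (2,0): 0.11·ln(0.5055) = -0.0750
  (2,1): 0.22·ln(2.0221) = 0.1549
  (2,2): 0.01·ln(0.7353) = -0.0031
Sum = 0.126 nats.

0.126 nats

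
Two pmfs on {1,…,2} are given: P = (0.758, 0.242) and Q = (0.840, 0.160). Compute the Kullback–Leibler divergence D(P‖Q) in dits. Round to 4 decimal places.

D(P‖Q) = Σ p·log₁₀(p/q).
  0.758·log₁₀(0.758/0.840) = -0.03381
  0.242·log₁₀(0.242/0.160) = 0.04349
D(P‖Q) = 0.0097 dits.

0.0097 dits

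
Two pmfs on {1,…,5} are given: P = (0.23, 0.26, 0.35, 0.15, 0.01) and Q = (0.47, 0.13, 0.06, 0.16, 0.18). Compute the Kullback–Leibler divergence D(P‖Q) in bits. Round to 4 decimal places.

D(P‖Q) = Σ p·log₂(p/q).
  0.23·log₂(0.23/0.47) = -0.23714
  0.26·log₂(0.26/0.13) = 0.26000
  0.35·log₂(0.35/0.06) = 0.89051
  0.15·log₂(0.15/0.16) = -0.01397
  0.01·log₂(0.01/0.18) = -0.04170
D(P‖Q) = 0.8577 bits.

0.8577 bits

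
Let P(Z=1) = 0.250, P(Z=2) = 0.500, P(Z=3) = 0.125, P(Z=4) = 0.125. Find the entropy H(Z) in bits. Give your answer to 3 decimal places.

H(Z) = −Σ p·log₂ p.
  −(0.250)·log₂(0.250) = 0.5000
  −(0.500)·log₂(0.500) = 0.5000
  −(0.125)·log₂(0.125) = 0.3750
  −(0.125)·log₂(0.125) = 0.3750
Sum: 0.5000 + 0.5000 + 0.3750 + 0.3750 = 1.750 bits.

1.750 bits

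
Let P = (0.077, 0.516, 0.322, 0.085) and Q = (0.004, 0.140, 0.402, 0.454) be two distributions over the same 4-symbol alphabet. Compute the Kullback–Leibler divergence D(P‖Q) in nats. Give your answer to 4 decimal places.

0.6870 nats

D(P‖Q) = Σ p·ln(p/q).
  0.077·ln(0.077/0.004) = 0.22773
  0.516·ln(0.516/0.140) = 0.67310
  0.322·ln(0.322/0.402) = -0.07145
  0.085·ln(0.085/0.454) = -0.14241
D(P‖Q) = 0.6870 nats.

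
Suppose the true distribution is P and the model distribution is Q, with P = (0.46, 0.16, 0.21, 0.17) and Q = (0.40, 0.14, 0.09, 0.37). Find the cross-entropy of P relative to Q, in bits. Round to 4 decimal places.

H(P,Q) = −Σ p·log₂ q.
  −0.46·log₂(0.40) = 0.60809
  −0.16·log₂(0.14) = 0.45384
  −0.21·log₂(0.09) = 0.72953
  −0.17·log₂(0.37) = 0.24385
H(P,Q) = 2.0353 bits.

2.0353 bits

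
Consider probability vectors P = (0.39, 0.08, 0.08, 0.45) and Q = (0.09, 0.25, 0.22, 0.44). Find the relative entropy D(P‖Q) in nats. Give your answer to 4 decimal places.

D(P‖Q) = Σ p·ln(p/q).
  0.39·ln(0.39/0.09) = 0.57187
  0.08·ln(0.08/0.25) = -0.09115
  0.08·ln(0.08/0.22) = -0.08093
  0.45·ln(0.45/0.44) = 0.01011
D(P‖Q) = 0.4099 nats.

0.4099 nats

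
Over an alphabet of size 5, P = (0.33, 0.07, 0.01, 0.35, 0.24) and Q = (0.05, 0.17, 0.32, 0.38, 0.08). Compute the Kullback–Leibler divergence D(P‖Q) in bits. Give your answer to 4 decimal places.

1.0977 bits

D(P‖Q) = Σ p·log₂(p/q).
  0.33·log₂(0.33/0.05) = 0.89841
  0.07·log₂(0.07/0.17) = -0.08961
  0.01·log₂(0.01/0.32) = -0.05000
  0.35·log₂(0.35/0.38) = -0.04153
  0.24·log₂(0.24/0.08) = 0.38039
D(P‖Q) = 1.0977 bits.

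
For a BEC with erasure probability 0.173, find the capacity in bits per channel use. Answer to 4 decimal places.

0.8270 bits

Binary erasure channel: capacity C = 1 − ε.
C = 1 − 0.173 = 0.8270 bits per channel use.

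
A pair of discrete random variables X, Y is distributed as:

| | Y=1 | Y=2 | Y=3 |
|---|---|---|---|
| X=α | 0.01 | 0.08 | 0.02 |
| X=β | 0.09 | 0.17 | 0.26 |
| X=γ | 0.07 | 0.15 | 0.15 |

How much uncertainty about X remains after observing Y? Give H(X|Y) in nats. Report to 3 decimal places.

Chain rule: H(X|Y) = H(X,Y) − H(Y).
Marginals: p(X) = (0.1100, 0.5200, 0.3700), p(Y) = (0.1700, 0.4000, 0.4300).
H(X,Y) = 1.9498 nats; H(Y) = 1.0307 nats.
H(X|Y) = 1.9498 − 1.0307 = 0.919 nats.

0.919 nats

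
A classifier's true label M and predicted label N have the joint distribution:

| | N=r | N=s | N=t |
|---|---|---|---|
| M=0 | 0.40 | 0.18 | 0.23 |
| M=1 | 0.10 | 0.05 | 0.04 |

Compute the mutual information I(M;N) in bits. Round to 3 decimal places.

Marginals: p(M) = (0.8100, 0.1900), p(N) = (0.5000, 0.2300, 0.2700).
I(M;N) = Σ p(x,y)·log₂[p(x,y)/(p(x)p(y))].
  (0,r): 0.40·log₂(0.9877) = -0.0072
  (0,s): 0.18·log₂(0.9662) = -0.0089
  (0,t): 0.23·log₂(1.0517) = 0.0167
  (1,r): 0.10·log₂(1.0526) = 0.0074
  (1,s): 0.05·log₂(1.1442) = 0.0097
  (1,t): 0.04·log₂(0.7797) = -0.0144
Sum = 0.003 bits.

0.003 bits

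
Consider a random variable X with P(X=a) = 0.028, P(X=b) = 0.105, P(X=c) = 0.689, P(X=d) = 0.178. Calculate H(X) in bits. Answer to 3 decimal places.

H(X) = −Σ p·log₂ p.
  −(0.028)·log₂(0.028) = 0.1444
  −(0.105)·log₂(0.105) = 0.3414
  −(0.689)·log₂(0.689) = 0.3703
  −(0.178)·log₂(0.178) = 0.4432
Sum: 0.1444 + 0.3414 + 0.3703 + 0.4432 = 1.299 bits.

1.299 bits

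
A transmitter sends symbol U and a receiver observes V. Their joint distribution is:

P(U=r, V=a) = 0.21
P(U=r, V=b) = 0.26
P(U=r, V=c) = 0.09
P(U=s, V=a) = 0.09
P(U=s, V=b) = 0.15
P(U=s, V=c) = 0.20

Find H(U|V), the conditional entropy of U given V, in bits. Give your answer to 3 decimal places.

0.912 bits

Chain rule: H(U|V) = H(U,V) − H(V).
Marginals: p(U) = (0.5600, 0.4400), p(V) = (0.3000, 0.4100, 0.2900).
H(U,V) = 2.4783 bits; H(V) = 1.5664 bits.
H(U|V) = 2.4783 − 1.5664 = 0.912 bits.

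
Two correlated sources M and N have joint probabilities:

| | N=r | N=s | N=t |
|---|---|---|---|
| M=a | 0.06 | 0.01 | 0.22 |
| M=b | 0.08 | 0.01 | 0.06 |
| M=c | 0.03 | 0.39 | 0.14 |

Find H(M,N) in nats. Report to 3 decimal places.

H(M,N) = −Σ p(x,y)·ln p(x,y) over all 9 cells.
  cell (a,r): −0.06·ln0.06 = 0.1688
  cell (a,s): −0.01·ln0.01 = 0.0461
  cell (a,t): −0.22·ln0.22 = 0.3331
  cell (b,r): −0.08·ln0.08 = 0.2021
  cell (b,s): −0.01·ln0.01 = 0.0461
  cell (b,t): −0.06·ln0.06 = 0.1688
  cell (c,r): −0.03·ln0.03 = 0.1052
  cell (c,s): −0.39·ln0.39 = 0.3672
  cell (c,t): −0.14·ln0.14 = 0.2753
Sum = 1.713 nats.

1.713 nats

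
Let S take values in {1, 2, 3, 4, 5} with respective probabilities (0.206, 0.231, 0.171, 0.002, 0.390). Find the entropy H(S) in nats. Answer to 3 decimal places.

1.346 nats

H(S) = −Σ p·ln p.
  −(0.206)·ln(0.206) = 0.3255
  −(0.231)·ln(0.231) = 0.3385
  −(0.171)·ln(0.171) = 0.3020
  −(0.002)·ln(0.002) = 0.0124
  −(0.390)·ln(0.390) = 0.3672
Sum: 0.3255 + 0.3385 + 0.3020 + 0.0124 + 0.3672 = 1.346 nats.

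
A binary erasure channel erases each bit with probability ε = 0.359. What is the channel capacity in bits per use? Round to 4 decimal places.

Binary erasure channel: capacity C = 1 − ε.
C = 1 − 0.359 = 0.6410 bits per channel use.

0.6410 bits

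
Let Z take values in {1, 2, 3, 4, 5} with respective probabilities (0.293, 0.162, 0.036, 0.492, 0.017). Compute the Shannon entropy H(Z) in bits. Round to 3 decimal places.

H(Z) = −Σ p·log₂ p.
  −(0.293)·log₂(0.293) = 0.5189
  −(0.162)·log₂(0.162) = 0.4254
  −(0.036)·log₂(0.036) = 0.1727
  −(0.492)·log₂(0.492) = 0.5034
  −(0.017)·log₂(0.017) = 0.0999
Sum: 0.5189 + 0.4254 + 0.1727 + 0.5034 + 0.0999 = 1.720 bits.

1.720 bits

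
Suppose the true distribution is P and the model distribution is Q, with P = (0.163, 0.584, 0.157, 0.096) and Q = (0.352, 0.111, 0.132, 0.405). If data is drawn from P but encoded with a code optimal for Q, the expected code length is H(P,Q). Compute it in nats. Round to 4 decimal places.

1.8586 nats

H(P,Q) = −Σ p·ln q.
  −0.163·ln(0.352) = 0.17019
  −0.584·ln(0.111) = 1.28376
  −0.157·ln(0.132) = 0.31792
  −0.096·ln(0.405) = 0.08677
H(P,Q) = 1.8586 nats.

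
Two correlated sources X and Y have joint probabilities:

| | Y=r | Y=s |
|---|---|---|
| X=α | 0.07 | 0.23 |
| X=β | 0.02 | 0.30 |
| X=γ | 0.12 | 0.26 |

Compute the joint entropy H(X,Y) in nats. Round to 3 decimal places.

1.568 nats

H(X,Y) = −Σ p(x,y)·ln p(x,y) over all 6 cells.
  cell (α,r): −0.07·ln0.07 = 0.1861
  cell (α,s): −0.23·ln0.23 = 0.3380
  cell (β,r): −0.02·ln0.02 = 0.0782
  cell (β,s): −0.30·ln0.30 = 0.3612
  cell (γ,r): −0.12·ln0.12 = 0.2544
  cell (γ,s): −0.26·ln0.26 = 0.3502
Sum = 1.568 nats.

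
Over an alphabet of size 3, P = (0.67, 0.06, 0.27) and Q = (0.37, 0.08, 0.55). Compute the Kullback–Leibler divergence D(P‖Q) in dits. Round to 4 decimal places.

D(P‖Q) = Σ p·log₁₀(p/q).
  0.67·log₁₀(0.67/0.37) = 0.17277
  0.06·log₁₀(0.06/0.08) = -0.00750
  0.27·log₁₀(0.27/0.55) = -0.08343
D(P‖Q) = 0.0818 dits.

0.0818 dits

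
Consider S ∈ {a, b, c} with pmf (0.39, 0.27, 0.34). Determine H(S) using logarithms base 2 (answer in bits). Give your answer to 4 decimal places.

1.5690 bits

H(S) = −Σ p·log₂ p.
  −(0.39)·log₂(0.39) = 0.52980
  −(0.27)·log₂(0.27) = 0.51002
  −(0.34)·log₂(0.34) = 0.52917
Sum: 0.52980 + 0.51002 + 0.52917 = 1.5690 bits.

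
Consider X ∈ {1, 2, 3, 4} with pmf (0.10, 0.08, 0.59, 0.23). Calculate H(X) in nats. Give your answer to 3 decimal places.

1.082 nats

H(X) = −Σ p·ln p.
  −(0.10)·ln(0.10) = 0.2303
  −(0.08)·ln(0.08) = 0.2021
  −(0.59)·ln(0.59) = 0.3113
  −(0.23)·ln(0.23) = 0.3380
Sum: 0.2303 + 0.2021 + 0.3113 + 0.3380 = 1.082 nats.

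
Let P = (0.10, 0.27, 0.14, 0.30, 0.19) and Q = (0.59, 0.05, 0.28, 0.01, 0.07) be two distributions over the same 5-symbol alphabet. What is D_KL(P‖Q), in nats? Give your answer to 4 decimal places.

D(P‖Q) = Σ p·ln(p/q).
  0.10·ln(0.10/0.59) = -0.17750
  0.27·ln(0.27/0.05) = 0.45533
  0.14·ln(0.14/0.28) = -0.09704
  0.30·ln(0.30/0.01) = 1.02036
  0.19·ln(0.19/0.07) = 0.18972
D(P‖Q) = 1.3909 nats.

1.3909 nats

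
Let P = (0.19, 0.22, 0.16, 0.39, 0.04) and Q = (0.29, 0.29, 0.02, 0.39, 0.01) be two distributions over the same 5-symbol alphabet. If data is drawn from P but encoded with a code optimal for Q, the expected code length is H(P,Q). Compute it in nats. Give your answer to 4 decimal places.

H(P,Q) = −Σ p·ln q.
  −0.19·ln(0.29) = 0.23520
  −0.22·ln(0.29) = 0.27233
  −0.16·ln(0.02) = 0.62592
  −0.39·ln(0.39) = 0.36723
  −0.04·ln(0.01) = 0.18421
H(P,Q) = 1.6849 nats.

1.6849 nats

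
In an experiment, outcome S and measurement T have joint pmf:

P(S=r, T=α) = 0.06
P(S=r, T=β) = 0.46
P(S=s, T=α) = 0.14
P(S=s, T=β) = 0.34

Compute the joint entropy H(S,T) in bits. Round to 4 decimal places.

H(S,T) = −Σ p(x,y)·log₂ p(x,y) over all 4 cells.
  cell (r,α): −0.06·log₂0.06 = 0.24353
  cell (r,β): −0.46·log₂0.46 = 0.51534
  cell (s,α): −0.14·log₂0.14 = 0.39711
  cell (s,β): −0.34·log₂0.34 = 0.52917
Sum = 1.6852 bits.

1.6852 bits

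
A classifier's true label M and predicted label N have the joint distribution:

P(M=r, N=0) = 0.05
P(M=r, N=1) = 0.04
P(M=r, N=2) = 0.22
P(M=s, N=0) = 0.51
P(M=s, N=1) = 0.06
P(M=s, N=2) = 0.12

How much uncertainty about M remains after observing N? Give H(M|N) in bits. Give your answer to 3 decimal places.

0.659 bits

Marginals: p(M) = (0.3100, 0.6900), p(N) = (0.5600, 0.1000, 0.3400).
H(M|N) = Σ p(N) · H(M|N=·).
  N=0: p=0.5600, H(M|N=0) = 0.4341
  N=1: p=0.1000, H(M|N=1) = 0.9710
  N=2: p=0.3400, H(M|N=2) = 0.9367
Weighted sum = 0.659 bits.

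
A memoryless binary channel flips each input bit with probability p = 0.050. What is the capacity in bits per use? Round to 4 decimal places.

0.7136 bits

Binary symmetric channel: C = 1 − h₂(ε) where h₂ is the binary entropy function.
h₂(0.050) = −0.050·log₂0.050 − 0.950·log₂0.950 = 0.2864.
C = 1 − 0.2864 = 0.7136 bits per channel use.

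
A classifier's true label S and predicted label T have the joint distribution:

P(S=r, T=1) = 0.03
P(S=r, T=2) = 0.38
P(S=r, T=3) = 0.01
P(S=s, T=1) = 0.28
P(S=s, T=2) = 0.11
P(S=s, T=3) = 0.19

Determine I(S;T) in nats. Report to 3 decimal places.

Marginals: p(S) = (0.4200, 0.5800), p(T) = (0.3100, 0.4900, 0.2000).
I(S;T) = H(S) + H(T) − H(S,T).
H(S) = 0.6803, H(T) = 1.0345, H(S,T) = 1.4337.
I(S;T) = 0.6803 + 1.0345 − 1.4337 = 0.281 nats.

0.281 nats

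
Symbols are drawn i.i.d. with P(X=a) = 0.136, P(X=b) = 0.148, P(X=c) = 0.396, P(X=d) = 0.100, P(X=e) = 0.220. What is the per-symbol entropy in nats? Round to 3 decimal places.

H(X) = −Σ p·ln p.
  −(0.136)·ln(0.136) = 0.2713
  −(0.148)·ln(0.148) = 0.2828
  −(0.396)·ln(0.396) = 0.3668
  −(0.100)·ln(0.100) = 0.2303
  −(0.220)·ln(0.220) = 0.3331
Sum: 0.2713 + 0.2828 + 0.3668 + 0.2303 + 0.3331 = 1.484 nats.

1.484 nats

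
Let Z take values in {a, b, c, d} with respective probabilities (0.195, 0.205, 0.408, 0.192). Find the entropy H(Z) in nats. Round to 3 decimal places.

1.326 nats

H(Z) = −Σ p·ln p.
  −(0.195)·ln(0.195) = 0.3188
  −(0.205)·ln(0.205) = 0.3249
  −(0.408)·ln(0.408) = 0.3658
  −(0.192)·ln(0.192) = 0.3168
Sum: 0.3188 + 0.3249 + 0.3658 + 0.3168 = 1.326 nats.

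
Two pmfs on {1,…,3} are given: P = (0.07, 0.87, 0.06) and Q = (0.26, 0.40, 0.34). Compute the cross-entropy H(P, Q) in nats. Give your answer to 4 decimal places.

H(P,Q) = −Σ p·ln q.
  −0.07·ln(0.26) = 0.09430
  −0.87·ln(0.40) = 0.79717
  −0.06·ln(0.34) = 0.06473
H(P,Q) = 0.9562 nats.

0.9562 nats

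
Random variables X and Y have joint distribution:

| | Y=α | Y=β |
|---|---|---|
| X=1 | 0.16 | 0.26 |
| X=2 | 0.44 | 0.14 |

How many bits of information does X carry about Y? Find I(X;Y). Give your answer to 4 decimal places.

Marginals: p(X) = (0.4200, 0.5800), p(Y) = (0.6000, 0.4000).
I(X;Y) = Σ p(x,y)·log₂[p(x,y)/(p(x)p(y))].
  (1,α): 0.16·log₂(0.6349) = -0.10486
  (1,β): 0.26·log₂(1.5476) = 0.16381
  (2,α): 0.44·log₂(1.2644) = 0.14890
  (2,β): 0.14·log₂(0.6034) = -0.10202
Sum = 0.1058 bits.

0.1058 bits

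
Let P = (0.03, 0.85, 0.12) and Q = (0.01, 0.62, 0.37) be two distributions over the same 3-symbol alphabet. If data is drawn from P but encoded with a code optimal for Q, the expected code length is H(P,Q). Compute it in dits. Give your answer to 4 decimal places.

0.2883 dits

H(P,Q) = −Σ p·log₁₀ q.
  −0.03·log₁₀(0.01) = 0.06000
  −0.85·log₁₀(0.62) = 0.17647
  −0.12·log₁₀(0.37) = 0.05182
H(P,Q) = 0.2883 dits.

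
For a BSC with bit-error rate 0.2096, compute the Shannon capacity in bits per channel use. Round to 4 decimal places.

Binary symmetric channel: C = 1 − h₂(ε) where h₂ is the binary entropy function.
h₂(0.2096) = −0.2096·log₂0.2096 − 0.7904·log₂0.7904 = 0.7407.
C = 1 − 0.7407 = 0.2593 bits per channel use.

0.2593 bits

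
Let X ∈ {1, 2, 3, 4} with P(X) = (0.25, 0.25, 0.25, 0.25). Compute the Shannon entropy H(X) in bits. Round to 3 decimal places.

H(X) = −Σ p·log₂ p.
  −(0.25)·log₂(0.25) = 0.5000
  −(0.25)·log₂(0.25) = 0.5000
  −(0.25)·log₂(0.25) = 0.5000
  −(0.25)·log₂(0.25) = 0.5000
Sum: 0.5000 + 0.5000 + 0.5000 + 0.5000 = 2.000 bits.

2.000 bits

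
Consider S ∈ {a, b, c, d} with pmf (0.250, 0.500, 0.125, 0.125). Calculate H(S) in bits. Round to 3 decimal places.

1.750 bits

H(S) = −Σ p·log₂ p.
  −(0.250)·log₂(0.250) = 0.5000
  −(0.500)·log₂(0.500) = 0.5000
  −(0.125)·log₂(0.125) = 0.3750
  −(0.125)·log₂(0.125) = 0.3750
Sum: 0.5000 + 0.5000 + 0.3750 + 0.3750 = 1.750 bits.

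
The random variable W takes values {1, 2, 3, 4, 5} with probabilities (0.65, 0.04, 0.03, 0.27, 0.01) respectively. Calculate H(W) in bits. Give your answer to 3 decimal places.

H(W) = −Σ p·log₂ p.
  −(0.65)·log₂(0.65) = 0.4040
  −(0.04)·log₂(0.04) = 0.1858
  −(0.03)·log₂(0.03) = 0.1518
  −(0.27)·log₂(0.27) = 0.5100
  −(0.01)·log₂(0.01) = 0.0664
Sum: 0.4040 + 0.1858 + 0.1518 + 0.5100 + 0.0664 = 1.318 bits.

1.318 bits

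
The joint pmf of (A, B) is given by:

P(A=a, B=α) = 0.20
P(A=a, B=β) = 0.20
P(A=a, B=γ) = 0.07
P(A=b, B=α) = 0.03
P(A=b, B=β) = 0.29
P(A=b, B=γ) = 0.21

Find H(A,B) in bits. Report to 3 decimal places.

H(A,B) = −Σ p(x,y)·log₂ p(x,y) over all 6 cells.
  cell (a,α): −0.20·log₂0.20 = 0.4644
  cell (a,β): −0.20·log₂0.20 = 0.4644
  cell (a,γ): −0.07·log₂0.07 = 0.2686
  cell (b,α): −0.03·log₂0.03 = 0.1518
  cell (b,β): −0.29·log₂0.29 = 0.5179
  cell (b,γ): −0.21·log₂0.21 = 0.4728
Sum = 2.340 bits.

2.340 bits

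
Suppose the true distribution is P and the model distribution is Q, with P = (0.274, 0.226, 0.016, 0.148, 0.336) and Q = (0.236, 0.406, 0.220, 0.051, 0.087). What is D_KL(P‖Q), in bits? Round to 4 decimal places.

D(P‖Q) = Σ p·log₂(p/q).
  0.274·log₂(0.274/0.236) = 0.05902
  0.226·log₂(0.226/0.406) = -0.19101
  0.016·log₂(0.016/0.220) = -0.06050
  0.148·log₂(0.148/0.051) = 0.22748
  0.336·log₂(0.336/0.087) = 0.65499
D(P‖Q) = 0.6900 bits.

0.6900 bits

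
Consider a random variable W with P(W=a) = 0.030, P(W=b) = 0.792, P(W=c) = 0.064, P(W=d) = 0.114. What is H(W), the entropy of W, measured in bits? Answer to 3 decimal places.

H(W) = −Σ p·log₂ p.
  −(0.030)·log₂(0.030) = 0.1518
  −(0.792)·log₂(0.792) = 0.2665
  −(0.064)·log₂(0.064) = 0.2538
  −(0.114)·log₂(0.114) = 0.3571
Sum: 0.1518 + 0.2665 + 0.2538 + 0.3571 = 1.029 bits.

1.029 bits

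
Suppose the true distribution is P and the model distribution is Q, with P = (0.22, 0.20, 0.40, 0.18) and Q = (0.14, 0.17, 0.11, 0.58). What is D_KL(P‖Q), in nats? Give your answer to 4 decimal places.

D(P‖Q) = Σ p·ln(p/q).
  0.22·ln(0.22/0.14) = 0.09944
  0.20·ln(0.20/0.17) = 0.03250
  0.40·ln(0.40/0.11) = 0.51639
  0.18·ln(0.18/0.58) = -0.21061
D(P‖Q) = 0.4377 nats.

0.4377 nats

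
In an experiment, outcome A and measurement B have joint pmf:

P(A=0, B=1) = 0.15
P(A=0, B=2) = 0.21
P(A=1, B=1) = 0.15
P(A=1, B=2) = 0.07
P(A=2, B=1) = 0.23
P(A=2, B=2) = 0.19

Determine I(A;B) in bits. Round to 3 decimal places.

0.029 bits

Marginals: p(A) = (0.3600, 0.2200, 0.4200), p(B) = (0.5300, 0.4700).
I(A;B) = Σ p(x,y)·log₂[p(x,y)/(p(x)p(y))].
  (0,1): 0.15·log₂(0.7862) = -0.0521
  (0,2): 0.21·log₂(1.2411) = 0.0654
  (1,1): 0.15·log₂(1.2864) = 0.0545
  (1,2): 0.07·log₂(0.6770) = -0.0394
  (2,1): 0.23·log₂(1.0332) = 0.0109
  (2,2): 0.19·log₂(0.9625) = -0.0105
Sum = 0.029 bits.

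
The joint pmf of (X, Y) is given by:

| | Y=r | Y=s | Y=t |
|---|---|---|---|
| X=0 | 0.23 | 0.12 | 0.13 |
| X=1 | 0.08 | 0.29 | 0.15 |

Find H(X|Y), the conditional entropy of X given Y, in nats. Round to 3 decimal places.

0.618 nats

Marginals: p(X) = (0.4800, 0.5200), p(Y) = (0.3100, 0.4100, 0.2800).
H(X|Y) = Σ p(Y) · H(X|Y=·).
  Y=r: p=0.3100, H(X|Y=r) = 0.5710
  Y=s: p=0.4100, H(X|Y=s) = 0.6045
  Y=t: p=0.2800, H(X|Y=t) = 0.6906
Weighted sum = 0.618 nats.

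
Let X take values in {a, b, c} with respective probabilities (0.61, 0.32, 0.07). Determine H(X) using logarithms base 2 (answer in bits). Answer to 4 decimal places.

H(X) = −Σ p·log₂ p.
  −(0.61)·log₂(0.61) = 0.43500
  −(0.32)·log₂(0.32) = 0.52603
  −(0.07)·log₂(0.07) = 0.26856
Sum: 0.43500 + 0.52603 + 0.26856 = 1.2296 bits.

1.2296 bits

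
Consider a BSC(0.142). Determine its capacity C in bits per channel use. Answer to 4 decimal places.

Binary symmetric channel: C = 1 − h₂(ε) where h₂ is the binary entropy function.
h₂(0.142) = −0.142·log₂0.142 − 0.858·log₂0.858 = 0.5895.
C = 1 − 0.5895 = 0.4105 bits per channel use.

0.4105 bits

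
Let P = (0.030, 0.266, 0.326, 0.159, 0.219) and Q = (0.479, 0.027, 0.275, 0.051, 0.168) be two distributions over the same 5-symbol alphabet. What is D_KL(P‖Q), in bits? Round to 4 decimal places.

1.1826 bits

D(P‖Q) = Σ p·log₂(p/q).
  0.030·log₂(0.030/0.479) = -0.11991
  0.266·log₂(0.266/0.027) = 0.87791
  0.326·log₂(0.326/0.275) = 0.08001
  0.159·log₂(0.159/0.051) = 0.26083
  0.219·log₂(0.219/0.168) = 0.08376
D(P‖Q) = 1.1826 bits.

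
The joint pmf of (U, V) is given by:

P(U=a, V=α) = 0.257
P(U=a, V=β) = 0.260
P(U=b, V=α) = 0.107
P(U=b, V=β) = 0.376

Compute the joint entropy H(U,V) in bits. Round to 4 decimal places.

1.8847 bits

H(U,V) = −Σ p(x,y)·log₂ p(x,y) over all 4 cells.
  cell (a,α): −0.257·log₂0.257 = 0.50376
  cell (a,β): −0.260·log₂0.260 = 0.50529
  cell (b,α): −0.107·log₂0.107 = 0.34500
  cell (b,β): −0.376·log₂0.376 = 0.53061
Sum = 1.8847 bits.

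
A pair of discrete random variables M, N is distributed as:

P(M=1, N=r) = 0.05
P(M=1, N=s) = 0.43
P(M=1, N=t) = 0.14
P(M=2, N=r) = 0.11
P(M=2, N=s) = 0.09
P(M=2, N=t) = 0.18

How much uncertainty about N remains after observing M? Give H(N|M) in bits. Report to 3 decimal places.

1.287 bits

Marginals: p(M) = (0.6200, 0.3800), p(N) = (0.1600, 0.5200, 0.3200).
H(N|M) = Σ p(M) · H(N|M=·).
  M=1: p=0.6200, H(N|M=1) = 1.1438
  M=2: p=0.3800, H(N|M=2) = 1.5205
Weighted sum = 1.287 bits.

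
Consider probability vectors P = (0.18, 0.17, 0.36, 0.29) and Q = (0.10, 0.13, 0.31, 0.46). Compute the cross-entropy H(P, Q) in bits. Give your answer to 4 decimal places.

H(P,Q) = −Σ p·log₂ q.
  −0.18·log₂(0.10) = 0.59795
  −0.17·log₂(0.13) = 0.50038
  −0.36·log₂(0.31) = 0.60828
  −0.29·log₂(0.46) = 0.32489
H(P,Q) = 2.0315 bits.

2.0315 bits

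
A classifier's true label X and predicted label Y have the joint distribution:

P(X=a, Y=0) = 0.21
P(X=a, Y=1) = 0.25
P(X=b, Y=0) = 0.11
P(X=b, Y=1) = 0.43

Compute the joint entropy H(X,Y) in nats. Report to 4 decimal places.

1.2800 nats

H(X,Y) = −Σ p(x,y)·ln p(x,y) over all 4 cells.
  cell (a,0): −0.21·ln0.21 = 0.32774
  cell (a,1): −0.25·ln0.25 = 0.34657
  cell (b,0): −0.11·ln0.11 = 0.24280
  cell (b,1): −0.43·ln0.43 = 0.36291
Sum = 1.2800 nats.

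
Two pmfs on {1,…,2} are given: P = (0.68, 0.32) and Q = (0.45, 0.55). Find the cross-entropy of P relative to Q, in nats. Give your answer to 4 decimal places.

0.7343 nats

H(P,Q) = −Σ p·ln q.
  −0.68·ln(0.45) = 0.54299
  −0.32·ln(0.55) = 0.19131
H(P,Q) = 0.7343 nats.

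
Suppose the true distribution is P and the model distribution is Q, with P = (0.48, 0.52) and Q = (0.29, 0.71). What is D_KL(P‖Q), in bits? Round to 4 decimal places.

0.1153 bits

D(P‖Q) = Σ p·log₂(p/q).
  0.48·log₂(0.48/0.29) = 0.34895
  0.52·log₂(0.52/0.71) = -0.23364
D(P‖Q) = 0.1153 bits.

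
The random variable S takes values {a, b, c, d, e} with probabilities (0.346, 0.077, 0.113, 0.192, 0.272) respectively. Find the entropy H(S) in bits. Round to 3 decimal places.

H(S) = −Σ p·log₂ p.
  −(0.346)·log₂(0.346) = 0.5298
  −(0.077)·log₂(0.077) = 0.2848
  −(0.113)·log₂(0.113) = 0.3555
  −(0.192)·log₂(0.192) = 0.4571
  −(0.272)·log₂(0.272) = 0.5109
Sum: 0.5298 + 0.2848 + 0.3555 + 0.4571 + 0.5109 = 2.138 bits.

2.138 bits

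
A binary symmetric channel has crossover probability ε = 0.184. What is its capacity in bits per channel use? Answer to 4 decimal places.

0.3113 bits

Binary symmetric channel: C = 1 − h₂(ε) where h₂ is the binary entropy function.
h₂(0.184) = −0.184·log₂0.184 − 0.816·log₂0.816 = 0.6887.
C = 1 − 0.6887 = 0.3113 bits per channel use.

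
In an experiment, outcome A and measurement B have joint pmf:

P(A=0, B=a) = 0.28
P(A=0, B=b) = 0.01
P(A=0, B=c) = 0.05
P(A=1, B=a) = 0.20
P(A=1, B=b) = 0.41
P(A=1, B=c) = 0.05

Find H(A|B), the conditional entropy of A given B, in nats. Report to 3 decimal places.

0.443 nats

Marginals: p(A) = (0.3400, 0.6600), p(B) = (0.4800, 0.4200, 0.1000).
H(A|B) = Σ p(B) · H(A|B=·).
  B=a: p=0.4800, H(A|B=a) = 0.6792
  B=b: p=0.4200, H(A|B=b) = 0.1125
  B=c: p=0.1000, H(A|B=c) = 0.6931
Weighted sum = 0.443 nats.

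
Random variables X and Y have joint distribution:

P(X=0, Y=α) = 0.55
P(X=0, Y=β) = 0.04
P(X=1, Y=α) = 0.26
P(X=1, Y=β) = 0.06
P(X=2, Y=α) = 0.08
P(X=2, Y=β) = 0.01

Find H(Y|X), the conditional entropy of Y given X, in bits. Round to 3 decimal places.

0.479 bits

Marginals: p(X) = (0.5900, 0.3200, 0.0900), p(Y) = (0.8900, 0.1100).
H(Y|X) = Σ p(X) · H(Y|X=·).
  X=0: p=0.5900, H(Y|X=0) = 0.3576
  X=1: p=0.3200, H(Y|X=1) = 0.6962
  X=2: p=0.0900, H(Y|X=2) = 0.5033
Weighted sum = 0.479 bits.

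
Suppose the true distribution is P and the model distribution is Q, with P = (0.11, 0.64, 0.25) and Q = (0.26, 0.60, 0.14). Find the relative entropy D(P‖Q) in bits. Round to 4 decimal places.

D(P‖Q) = Σ p·log₂(p/q).
  0.11·log₂(0.11/0.26) = -0.13651
  0.64·log₂(0.64/0.60) = 0.05959
  0.25·log₂(0.25/0.14) = 0.20913
D(P‖Q) = 0.1322 bits.

0.1322 bits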